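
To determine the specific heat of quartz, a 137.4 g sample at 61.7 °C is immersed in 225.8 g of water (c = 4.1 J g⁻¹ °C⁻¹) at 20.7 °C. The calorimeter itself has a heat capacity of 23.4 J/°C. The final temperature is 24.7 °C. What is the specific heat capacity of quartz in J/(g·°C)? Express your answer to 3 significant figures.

q_gained = (225.8 × 4.1 + 23.4) × (24.7 − 20.7) = 3797 J
q_lost = 137.4 × c × (61.7 − 24.7) = 5083.8 c
Set equal: c = 3797 / 5083.8 = 0.747 J/(g·°C)

c = 0.747 J/(g·°C)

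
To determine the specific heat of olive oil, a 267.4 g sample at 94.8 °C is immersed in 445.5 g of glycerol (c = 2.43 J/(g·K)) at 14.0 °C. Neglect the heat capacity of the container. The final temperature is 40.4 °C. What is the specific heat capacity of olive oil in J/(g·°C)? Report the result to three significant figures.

c = 1.96 J/(g·°C)

q_gained = (445.5 × 2.43) × (40.4 − 14.0) = 28580 J
q_lost = 267.4 × c × (94.8 − 40.4) = 14546.56 c
Set equal: c = 28580 / 14546.56 = 1.96 J/(g·°C)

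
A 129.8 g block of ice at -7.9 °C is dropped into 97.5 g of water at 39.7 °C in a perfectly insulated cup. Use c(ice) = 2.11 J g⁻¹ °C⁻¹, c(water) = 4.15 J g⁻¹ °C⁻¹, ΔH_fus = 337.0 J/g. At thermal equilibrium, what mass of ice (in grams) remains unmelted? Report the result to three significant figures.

Heat to warm all ice to 0 °C: 129.8×2.11×7.9 = 2163.6 J
Heat released by water cooling to 0 °C: 97.5×4.15×39.7 = 16064 J
16064 J < 2163.6 + 129.8×337.0 = 45906.2 J, so not all ice melts; final T = 0 °C.
Heat left for melting: 16064 − 2163.6 = 13900.4 J
Mass melted = 13900.4 / 337.0 = 41.25 g
Ice remaining = 129.8 − 41.25 = 88.55 g

m_ice remaining = 88.6 g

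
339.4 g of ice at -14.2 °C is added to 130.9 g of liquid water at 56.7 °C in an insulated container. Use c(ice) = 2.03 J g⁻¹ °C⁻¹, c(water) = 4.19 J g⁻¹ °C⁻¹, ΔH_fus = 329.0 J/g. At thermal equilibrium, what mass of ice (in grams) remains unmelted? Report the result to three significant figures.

m_ice remaining = 275 g

Heat to warm all ice to 0 °C: 339.4×2.03×14.2 = 9783.5 J
Heat released by water cooling to 0 °C: 130.9×4.19×56.7 = 31098 J
31098 J < 9783.5 + 339.4×329.0 = 121446.1 J, so not all ice melts; final T = 0 °C.
Heat left for melting: 31098 − 9783.5 = 21314.5 J
Mass melted = 21314.5 / 329.0 = 64.79 g
Ice remaining = 339.4 − 64.79 = 274.61 g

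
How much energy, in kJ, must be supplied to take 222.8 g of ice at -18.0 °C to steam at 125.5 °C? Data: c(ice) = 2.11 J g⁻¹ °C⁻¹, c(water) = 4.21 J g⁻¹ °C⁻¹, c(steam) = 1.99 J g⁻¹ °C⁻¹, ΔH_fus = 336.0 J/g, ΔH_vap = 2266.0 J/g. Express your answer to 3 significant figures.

q1 (heat ice -18.0→0.0 °C): 222.8 × 2.11 × 18.0 = 8462 J
q2 (melt at 0 °C): 222.8 × 336.0 = 74861 J
q3 (heat water 0.0→100.0 °C): 222.8 × 4.21 × 100.0 = 93799 J
q4 (vaporize at 100 °C): 222.8 × 2266.0 = 504865 J
q5 (heat steam 100.0→125.5 °C): 222.8 × 1.99 × 25.5 = 11306 J
Total: 8462 + 74861 + 93799 + 504865 + 11306 = 693293 J = 693 kJ

q = 693 kJ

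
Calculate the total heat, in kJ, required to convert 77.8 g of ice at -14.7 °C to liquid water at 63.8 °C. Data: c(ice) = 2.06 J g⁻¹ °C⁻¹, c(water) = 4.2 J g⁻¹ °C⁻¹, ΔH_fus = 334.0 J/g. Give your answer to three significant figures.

q = 49.2 kJ

q1 (heat ice -14.7→0.0 °C): 77.8 × 2.06 × 14.7 = 2356 J
q2 (melt at 0 °C): 77.8 × 334.0 = 25985 J
q3 (heat water 0.0→63.8 °C): 77.8 × 4.2 × 63.8 = 20847 J
Total: 2356 + 25985 + 20847 = 49188 J = 49.2 kJ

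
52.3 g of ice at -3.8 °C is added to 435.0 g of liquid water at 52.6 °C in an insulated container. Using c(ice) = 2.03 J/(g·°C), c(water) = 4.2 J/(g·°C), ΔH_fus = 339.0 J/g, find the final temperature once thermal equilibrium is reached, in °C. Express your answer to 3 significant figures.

Heat to bring ice to 0 °C and melt it: q₁ = 52.3×2.03×3.8 + 52.3×339.0 = 18133 J
Heat the water can supply cooling to 0 °C: 435.0×4.2×52.6 = 96100.2 J > q₁, so all ice melts.
Energy balance: 435.0×4.2×(52.6 − T) = 18133 + 52.3×4.2×(T − 0)
1827(52.6 − T) = 18133 + 219.66 T
96100.2 − 18133 = 2046.66 T
T = 77967.2 / 2046.66 = 38.09 °C

T_f = 38.1 °C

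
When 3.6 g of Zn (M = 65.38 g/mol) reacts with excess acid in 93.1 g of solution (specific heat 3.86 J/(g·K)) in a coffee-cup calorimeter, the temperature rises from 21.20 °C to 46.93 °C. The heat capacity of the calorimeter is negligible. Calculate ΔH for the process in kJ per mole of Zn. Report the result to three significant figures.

ΔH = -168 kJ/mol

|ΔT| = |46.93 − 21.20| = 25.73 °C
|q_surr| = (93.1 × 3.86) × 25.73 = 359.366 × 25.73 = 9246 J
n(Zn) = 3.6 / 65.38 = 0.05506 mol
Temperature rose, so q_rxn = −|q_surr| = -9.246 kJ
ΔH = q_rxn / n = -167.9 kJ/mol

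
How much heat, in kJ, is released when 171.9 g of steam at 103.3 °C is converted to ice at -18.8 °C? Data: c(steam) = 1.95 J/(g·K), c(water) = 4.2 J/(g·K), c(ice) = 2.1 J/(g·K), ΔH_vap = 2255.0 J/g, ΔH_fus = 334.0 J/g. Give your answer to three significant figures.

q = 525 kJ

q1 (cool steam 103.3→100 °C): 171.9 × 1.95 × 3.3 = 1106 J
q2 (condense at 100 °C): 171.9 × 2255.0 = 387635 J
q3 (cool water 100→0 °C): 171.9 × 4.2 × 100.0 = 72198 J
q4 (freeze at 0 °C): 171.9 × 334.0 = 57415 J
q5 (cool ice 0→-18.8 °C): 171.9 × 2.1 × 18.8 = 6787 J
Total: 1106 + 387635 + 72198 + 57415 + 6787 = 525141 J = 525 kJ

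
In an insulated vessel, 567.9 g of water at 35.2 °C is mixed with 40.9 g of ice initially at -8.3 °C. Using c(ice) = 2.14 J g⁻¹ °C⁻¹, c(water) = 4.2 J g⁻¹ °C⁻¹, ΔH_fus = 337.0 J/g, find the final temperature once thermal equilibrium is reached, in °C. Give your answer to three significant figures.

T_f = 27.2 °C

Heat to bring ice to 0 °C and melt it: q₁ = 40.9×2.14×8.3 + 40.9×337.0 = 14510 J
Heat the water can supply cooling to 0 °C: 567.9×4.2×35.2 = 83958.3 J > q₁, so all ice melts.
Energy balance: 567.9×4.2×(35.2 − T) = 14510 + 40.9×4.2×(T − 0)
2385.18(35.2 − T) = 14510 + 171.78 T
83958.3 − 14510 = 2556.96 T
T = 69448.3 / 2556.96 = 27.16 °C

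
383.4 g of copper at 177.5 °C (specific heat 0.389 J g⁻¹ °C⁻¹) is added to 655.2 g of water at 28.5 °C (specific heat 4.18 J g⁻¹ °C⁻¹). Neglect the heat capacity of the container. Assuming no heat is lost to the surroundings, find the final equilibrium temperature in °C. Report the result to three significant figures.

Heat lost by copper = heat gained by water.
(383.4)(0.389)(177.5 − T) = (655.2)(4.18)(T − 28.5)
149.1426 (177.5 − T) = 2738.736 (T − 28.5)
26473 − 149.1426 T = 2738.736 T − 78054
104527 = 2887.8786 T
T = 36.20 °C

T_f = 36.2 °C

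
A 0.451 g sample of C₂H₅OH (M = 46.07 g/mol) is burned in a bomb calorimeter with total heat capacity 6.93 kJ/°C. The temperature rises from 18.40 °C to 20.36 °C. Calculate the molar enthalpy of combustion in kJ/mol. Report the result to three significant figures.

ΔT = 20.36 − 18.40 = 1.96 °C
q_cal = C_cal × ΔT = 6.93 × 1.96 = 13.5828 kJ
n = 0.451 / 46.07 = 0.009789 mol
q_rxn = −q_cal = -13.5828 kJ
ΔH = -13.5828 / 0.009789 = -1388 kJ/mol

ΔH = -1390 kJ/mol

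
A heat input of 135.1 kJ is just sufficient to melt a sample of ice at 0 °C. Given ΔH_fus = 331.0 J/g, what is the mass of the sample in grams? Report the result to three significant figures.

m = q / ΔH_fus = 135100 J / 331.0 J/g = 408 g

m = 408 g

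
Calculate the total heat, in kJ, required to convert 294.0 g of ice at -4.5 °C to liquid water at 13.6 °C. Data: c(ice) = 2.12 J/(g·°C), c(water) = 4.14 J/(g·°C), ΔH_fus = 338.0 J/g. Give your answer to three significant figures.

q = 119 kJ

q1 (heat ice -4.5→0.0 °C): 294.0 × 2.12 × 4.5 = 2805 J
q2 (melt at 0 °C): 294.0 × 338.0 = 99372 J
q3 (heat water 0.0→13.6 °C): 294.0 × 4.14 × 13.6 = 16553 J
Total: 2805 + 99372 + 16553 = 118730 J = 119 kJ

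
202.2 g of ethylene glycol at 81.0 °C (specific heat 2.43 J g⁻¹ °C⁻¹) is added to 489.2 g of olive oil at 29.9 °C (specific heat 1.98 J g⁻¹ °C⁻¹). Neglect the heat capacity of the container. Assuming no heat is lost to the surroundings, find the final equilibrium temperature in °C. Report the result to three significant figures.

Heat lost by ethylene glycol = heat gained by olive oil.
(202.2)(2.43)(81.0 − T) = (489.2)(1.98)(T − 29.9)
491.346 (81.0 − T) = 968.616 (T − 29.9)
39799 − 491.346 T = 968.616 T − 28962
68761 = 1459.962 T
T = 47.10 °C

T_f = 47.1 °C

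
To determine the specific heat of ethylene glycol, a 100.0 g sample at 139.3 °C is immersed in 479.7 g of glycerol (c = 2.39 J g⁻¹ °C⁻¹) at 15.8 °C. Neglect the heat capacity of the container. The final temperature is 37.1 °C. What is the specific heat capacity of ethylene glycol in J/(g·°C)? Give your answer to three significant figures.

c = 2.39 J/(g·°C)

q_gained = (479.7 × 2.39) × (37.1 − 15.8) = 24420 J
q_lost = 100.0 × c × (139.3 − 37.1) = 10220 c
Set equal: c = 24420 / 10220 = 2.39 J/(g·°C)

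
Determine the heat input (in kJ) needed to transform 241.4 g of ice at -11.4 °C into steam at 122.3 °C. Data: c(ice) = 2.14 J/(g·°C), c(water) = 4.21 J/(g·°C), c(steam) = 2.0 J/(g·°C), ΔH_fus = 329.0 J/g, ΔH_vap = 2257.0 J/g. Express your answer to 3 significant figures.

q1 (heat ice -11.4→0.0 °C): 241.4 × 2.14 × 11.4 = 5889 J
q2 (melt at 0 °C): 241.4 × 329.0 = 79421 J
q3 (heat water 0.0→100.0 °C): 241.4 × 4.21 × 100.0 = 101629 J
q4 (vaporize at 100 °C): 241.4 × 2257.0 = 544840 J
q5 (heat steam 100.0→122.3 °C): 241.4 × 2.0 × 22.3 = 10766 J
Total: 5889 + 79421 + 101629 + 544840 + 10766 = 742545 J = 743 kJ

q = 743 kJ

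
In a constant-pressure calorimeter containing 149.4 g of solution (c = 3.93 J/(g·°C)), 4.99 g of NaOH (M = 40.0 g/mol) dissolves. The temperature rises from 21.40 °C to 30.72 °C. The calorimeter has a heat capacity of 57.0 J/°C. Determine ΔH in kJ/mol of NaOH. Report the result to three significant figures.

|ΔT| = |30.72 − 21.40| = 9.32 °C
|q_surr| = (149.4 × 3.93 + 57.0) × 9.32 = 644.142 × 9.32 = 6003 J
n(NaOH) = 4.99 / 40.0 = 0.1248 mol
Temperature rose, so q_rxn = −|q_surr| = -6.003 kJ
ΔH = q_rxn / n = -48.10 kJ/mol

ΔH = -48.1 kJ/mol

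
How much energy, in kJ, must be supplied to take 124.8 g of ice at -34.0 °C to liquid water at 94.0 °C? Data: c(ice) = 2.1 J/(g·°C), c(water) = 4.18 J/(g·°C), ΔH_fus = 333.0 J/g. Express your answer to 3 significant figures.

q1 (heat ice -34.0→0.0 °C): 124.8 × 2.1 × 34.0 = 8911 J
q2 (melt at 0 °C): 124.8 × 333.0 = 41558 J
q3 (heat water 0.0→94.0 °C): 124.8 × 4.18 × 94.0 = 49036 J
Total: 8911 + 41558 + 49036 = 99505 J = 99.5 kJ

q = 99.5 kJ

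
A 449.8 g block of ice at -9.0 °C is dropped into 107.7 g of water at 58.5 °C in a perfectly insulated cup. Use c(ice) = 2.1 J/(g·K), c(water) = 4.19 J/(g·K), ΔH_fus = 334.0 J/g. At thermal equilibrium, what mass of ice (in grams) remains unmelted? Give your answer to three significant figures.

m_ice remaining = 396 g

Heat to warm all ice to 0 °C: 449.8×2.1×9.0 = 8501.2 J
Heat released by water cooling to 0 °C: 107.7×4.19×58.5 = 26399 J
26399 J < 8501.2 + 449.8×334.0 = 158734.4 J, so not all ice melts; final T = 0 °C.
Heat left for melting: 26399 − 8501.2 = 17897.8 J
Mass melted = 17897.8 / 334.0 = 53.59 g
Ice remaining = 449.8 − 53.59 = 396.21 g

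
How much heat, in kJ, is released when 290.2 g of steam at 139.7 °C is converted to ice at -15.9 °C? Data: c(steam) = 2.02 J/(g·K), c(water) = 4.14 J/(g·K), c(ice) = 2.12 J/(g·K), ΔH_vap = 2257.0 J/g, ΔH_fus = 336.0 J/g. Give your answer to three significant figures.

q = 906 kJ

q1 (cool steam 139.7→100 °C): 290.2 × 2.02 × 39.7 = 23272 J
q2 (condense at 100 °C): 290.2 × 2257.0 = 654981 J
q3 (cool water 100→0 °C): 290.2 × 4.14 × 100.0 = 120143 J
q4 (freeze at 0 °C): 290.2 × 336.0 = 97507 J
q5 (cool ice 0→-15.9 °C): 290.2 × 2.12 × 15.9 = 9782 J
Total: 23272 + 654981 + 120143 + 97507 + 9782 = 905685 J = 906 kJ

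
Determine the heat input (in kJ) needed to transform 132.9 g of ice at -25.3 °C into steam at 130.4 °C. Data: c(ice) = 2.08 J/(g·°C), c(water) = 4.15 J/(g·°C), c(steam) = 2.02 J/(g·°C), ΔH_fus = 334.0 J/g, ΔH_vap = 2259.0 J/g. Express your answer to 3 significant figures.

q1 (heat ice -25.3→0.0 °C): 132.9 × 2.08 × 25.3 = 6994 J
q2 (melt at 0 °C): 132.9 × 334.0 = 44389 J
q3 (heat water 0.0→100.0 °C): 132.9 × 4.15 × 100.0 = 55154 J
q4 (vaporize at 100 °C): 132.9 × 2259.0 = 300221 J
q5 (heat steam 100.0→130.4 °C): 132.9 × 2.02 × 30.4 = 8161 J
Total: 6994 + 44389 + 55154 + 300221 + 8161 = 414919 J = 415 kJ

q = 415 kJ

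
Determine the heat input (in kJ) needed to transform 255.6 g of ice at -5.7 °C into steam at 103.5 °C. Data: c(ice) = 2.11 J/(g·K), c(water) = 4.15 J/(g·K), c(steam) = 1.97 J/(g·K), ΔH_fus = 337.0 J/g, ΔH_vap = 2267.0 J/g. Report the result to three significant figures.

q = 776 kJ

q1 (heat ice -5.7→0.0 °C): 255.6 × 2.11 × 5.7 = 3074 J
q2 (melt at 0 °C): 255.6 × 337.0 = 86137 J
q3 (heat water 0.0→100.0 °C): 255.6 × 4.15 × 100.0 = 106074 J
q4 (vaporize at 100 °C): 255.6 × 2267.0 = 579445 J
q5 (heat steam 100.0→103.5 °C): 255.6 × 1.97 × 3.5 = 1762 J
Total: 3074 + 86137 + 106074 + 579445 + 1762 = 776492 J = 776 kJ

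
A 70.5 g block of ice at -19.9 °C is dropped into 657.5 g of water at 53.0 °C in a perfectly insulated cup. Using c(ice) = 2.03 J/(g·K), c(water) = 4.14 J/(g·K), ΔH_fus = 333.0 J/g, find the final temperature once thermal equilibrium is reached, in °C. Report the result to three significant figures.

Heat to bring ice to 0 °C and melt it: q₁ = 70.5×2.03×19.9 + 70.5×333.0 = 26324 J
Heat the water can supply cooling to 0 °C: 657.5×4.14×53.0 = 144269 J > q₁, so all ice melts.
Energy balance: 657.5×4.14×(53.0 − T) = 26324 + 70.5×4.14×(T − 0)
2722.05(53.0 − T) = 26324 + 291.87 T
144269 − 26324 = 3013.92 T
T = 117945 / 3013.92 = 39.13 °C

T_f = 39.1 °C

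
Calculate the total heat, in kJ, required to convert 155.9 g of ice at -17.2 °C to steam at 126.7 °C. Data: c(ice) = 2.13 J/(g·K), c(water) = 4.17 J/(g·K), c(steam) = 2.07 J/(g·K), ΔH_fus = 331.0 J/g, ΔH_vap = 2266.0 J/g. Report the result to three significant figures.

q = 484 kJ

q1 (heat ice -17.2→0.0 °C): 155.9 × 2.13 × 17.2 = 5712 J
q2 (melt at 0 °C): 155.9 × 331.0 = 51603 J
q3 (heat water 0.0→100.0 °C): 155.9 × 4.17 × 100.0 = 65010 J
q4 (vaporize at 100 °C): 155.9 × 2266.0 = 353269 J
q5 (heat steam 100.0→126.7 °C): 155.9 × 2.07 × 26.7 = 8616 J
Total: 5712 + 51603 + 65010 + 353269 + 8616 = 484210 J = 484 kJ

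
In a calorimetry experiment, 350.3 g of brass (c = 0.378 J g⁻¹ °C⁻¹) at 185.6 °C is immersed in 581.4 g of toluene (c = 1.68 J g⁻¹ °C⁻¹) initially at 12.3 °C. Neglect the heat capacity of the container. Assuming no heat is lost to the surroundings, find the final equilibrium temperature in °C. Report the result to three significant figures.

Heat lost by brass = heat gained by toluene.
(350.3)(0.378)(185.6 − T) = (581.4)(1.68)(T − 12.3)
132.4134 (185.6 − T) = 976.752 (T − 12.3)
24576 − 132.4134 T = 976.752 T − 12014
36590 = 1109.1654 T
T = 32.99 °C

T_f = 33.0 °C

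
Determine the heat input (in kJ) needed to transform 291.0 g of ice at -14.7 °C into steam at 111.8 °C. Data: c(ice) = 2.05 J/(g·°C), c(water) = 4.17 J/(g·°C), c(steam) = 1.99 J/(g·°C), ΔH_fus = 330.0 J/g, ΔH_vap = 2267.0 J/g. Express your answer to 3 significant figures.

q = 893 kJ

q1 (heat ice -14.7→0.0 °C): 291.0 × 2.05 × 14.7 = 8769 J
q2 (melt at 0 °C): 291.0 × 330.0 = 96030 J
q3 (heat water 0.0→100.0 °C): 291.0 × 4.17 × 100.0 = 121347 J
q4 (vaporize at 100 °C): 291.0 × 2267.0 = 659697 J
q5 (heat steam 100.0→111.8 °C): 291.0 × 1.99 × 11.8 = 6833 J
Total: 8769 + 96030 + 121347 + 659697 + 6833 = 892676 J = 893 kJ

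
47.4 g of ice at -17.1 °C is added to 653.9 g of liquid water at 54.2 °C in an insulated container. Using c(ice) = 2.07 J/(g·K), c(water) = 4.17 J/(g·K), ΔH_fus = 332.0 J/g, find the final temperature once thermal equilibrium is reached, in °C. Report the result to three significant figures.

T_f = 44.6 °C

Heat to bring ice to 0 °C and melt it: q₁ = 47.4×2.07×17.1 + 47.4×332.0 = 17415 J
Heat the water can supply cooling to 0 °C: 653.9×4.17×54.2 = 147791 J > q₁, so all ice melts.
Energy balance: 653.9×4.17×(54.2 − T) = 17415 + 47.4×4.17×(T − 0)
2726.763(54.2 − T) = 17415 + 197.658 T
147791 − 17415 = 2924.421 T
T = 130376 / 2924.421 = 44.58 °C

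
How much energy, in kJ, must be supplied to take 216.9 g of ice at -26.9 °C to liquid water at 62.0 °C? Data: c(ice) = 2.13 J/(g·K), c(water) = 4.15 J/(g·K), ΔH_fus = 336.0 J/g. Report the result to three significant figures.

q = 141 kJ

q1 (heat ice -26.9→0.0 °C): 216.9 × 2.13 × 26.9 = 12428 J
q2 (melt at 0 °C): 216.9 × 336.0 = 72878 J
q3 (heat water 0.0→62.0 °C): 216.9 × 4.15 × 62.0 = 55808 J
Total: 12428 + 72878 + 55808 = 141114 J = 141 kJ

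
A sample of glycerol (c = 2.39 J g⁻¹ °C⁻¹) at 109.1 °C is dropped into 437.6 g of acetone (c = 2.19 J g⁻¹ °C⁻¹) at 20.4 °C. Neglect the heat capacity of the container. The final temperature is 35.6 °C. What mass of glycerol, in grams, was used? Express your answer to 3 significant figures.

q_gained = (437.6 × 2.19) × (35.6 − 20.4) = 14570 J
q_lost = m × 2.39 × (109.1 − 35.6) = 175.665 m
m = 14570 / 175.665 = 82.9 g

m = 82.9 g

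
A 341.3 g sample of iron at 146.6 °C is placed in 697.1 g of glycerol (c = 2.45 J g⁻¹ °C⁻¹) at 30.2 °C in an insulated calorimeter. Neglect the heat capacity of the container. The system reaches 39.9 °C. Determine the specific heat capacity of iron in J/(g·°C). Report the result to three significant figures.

q_gained = (697.1 × 2.45) × (39.9 − 30.2) = 16570 J
q_lost = 341.3 × c × (146.6 − 39.9) = 36416.71 c
Set equal: c = 16570 / 36416.71 = 0.455 J/(g·°C)

c = 0.455 J/(g·°C)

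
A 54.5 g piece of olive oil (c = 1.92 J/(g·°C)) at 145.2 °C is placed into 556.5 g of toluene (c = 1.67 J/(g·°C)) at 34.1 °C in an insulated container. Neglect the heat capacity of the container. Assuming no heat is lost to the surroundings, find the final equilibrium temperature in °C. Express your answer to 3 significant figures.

T_f = 45.3 °C

Heat lost by olive oil = heat gained by toluene.
(54.5)(1.92)(145.2 − T) = (556.5)(1.67)(T − 34.1)
104.64 (145.2 − T) = 929.355 (T − 34.1)
15194 − 104.64 T = 929.355 T − 31691
46885 = 1033.995 T
T = 45.34 °C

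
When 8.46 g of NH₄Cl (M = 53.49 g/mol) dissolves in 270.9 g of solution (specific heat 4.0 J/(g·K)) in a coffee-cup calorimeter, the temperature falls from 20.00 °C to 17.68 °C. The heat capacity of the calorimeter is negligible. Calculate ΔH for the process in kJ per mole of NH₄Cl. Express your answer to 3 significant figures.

ΔH = 15.9 kJ/mol

|ΔT| = |17.68 − 20.00| = 2.32 °C
|q_surr| = (270.9 × 4.0) × 2.32 = 1083.6 × 2.32 = 2514 J
n(NH₄Cl) = 8.46 / 53.49 = 0.1582 mol
Temperature fell, so q_rxn = +|q_surr| = 2.514 kJ
ΔH = q_rxn / n = 15.89 kJ/mol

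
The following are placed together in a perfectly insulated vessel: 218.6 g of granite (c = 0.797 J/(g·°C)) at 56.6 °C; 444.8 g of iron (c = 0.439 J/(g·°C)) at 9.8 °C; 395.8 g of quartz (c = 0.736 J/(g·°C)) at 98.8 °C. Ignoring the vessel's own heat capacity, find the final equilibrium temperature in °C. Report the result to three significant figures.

T_f = 61.4 °C

Σ mᵢcᵢ(T − Tᵢ) = 0  ⇒  T = Σ mᵢcᵢTᵢ / Σ mᵢcᵢ
Σ mᵢcᵢ = 218.6×0.797 + 444.8×0.439 + 395.8×0.736 = 660.8002
Σ mᵢcᵢTᵢ = 174.2242×56.6 + 195.2672×9.8 + 291.3088×98.8 = 40556
T = 40556 / 660.8002 = 61.37 °C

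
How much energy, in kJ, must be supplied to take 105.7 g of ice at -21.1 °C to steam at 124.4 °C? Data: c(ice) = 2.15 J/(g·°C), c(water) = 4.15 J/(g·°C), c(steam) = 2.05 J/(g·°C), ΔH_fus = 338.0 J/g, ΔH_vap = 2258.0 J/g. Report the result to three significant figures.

q1 (heat ice -21.1→0.0 °C): 105.7 × 2.15 × 21.1 = 4795 J
q2 (melt at 0 °C): 105.7 × 338.0 = 35727 J
q3 (heat water 0.0→100.0 °C): 105.7 × 4.15 × 100.0 = 43866 J
q4 (vaporize at 100 °C): 105.7 × 2258.0 = 238671 J
q5 (heat steam 100.0→124.4 °C): 105.7 × 2.05 × 24.4 = 5287 J
Total: 4795 + 35727 + 43866 + 238671 + 5287 = 328346 J = 328 kJ

q = 328 kJ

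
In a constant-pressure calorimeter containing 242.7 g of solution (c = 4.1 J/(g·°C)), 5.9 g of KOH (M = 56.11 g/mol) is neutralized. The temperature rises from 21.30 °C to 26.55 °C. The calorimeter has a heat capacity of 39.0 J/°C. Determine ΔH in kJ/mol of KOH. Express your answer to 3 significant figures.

|ΔT| = |26.55 − 21.30| = 5.25 °C
|q_surr| = (242.7 × 4.1 + 39.0) × 5.25 = 1034.07 × 5.25 = 5429 J
n(KOH) = 5.9 / 56.11 = 0.1052 mol
Temperature rose, so q_rxn = −|q_surr| = -5.429 kJ
ΔH = q_rxn / n = -51.61 kJ/mol

ΔH = -51.6 kJ/mol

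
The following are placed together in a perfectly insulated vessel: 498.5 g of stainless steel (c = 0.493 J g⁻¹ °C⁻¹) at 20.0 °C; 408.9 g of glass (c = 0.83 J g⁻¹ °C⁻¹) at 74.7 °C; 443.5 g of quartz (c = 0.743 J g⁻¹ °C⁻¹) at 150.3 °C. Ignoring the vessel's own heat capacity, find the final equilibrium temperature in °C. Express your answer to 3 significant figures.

T_f = 87.2 °C

Σ mᵢcᵢ(T − Tᵢ) = 0  ⇒  T = Σ mᵢcᵢTᵢ / Σ mᵢcᵢ
Σ mᵢcᵢ = 498.5×0.493 + 408.9×0.83 + 443.5×0.743 = 914.6680
Σ mᵢcᵢTᵢ = 245.7605×20.0 + 339.387×74.7 + 329.5205×150.3 = 79794
T = 79794 / 914.6680 = 87.24 °C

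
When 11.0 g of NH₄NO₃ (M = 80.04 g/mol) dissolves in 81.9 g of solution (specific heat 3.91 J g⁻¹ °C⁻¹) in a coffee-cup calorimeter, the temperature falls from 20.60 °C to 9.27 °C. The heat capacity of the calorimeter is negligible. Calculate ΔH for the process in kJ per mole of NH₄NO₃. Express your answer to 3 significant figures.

ΔH = 26.4 kJ/mol

|ΔT| = |9.27 − 20.60| = 11.33 °C
|q_surr| = (81.9 × 3.91) × 11.33 = 320.229 × 11.33 = 3628 J
n(NH₄NO₃) = 11.0 / 80.04 = 0.1374 mol
Temperature fell, so q_rxn = +|q_surr| = 3.628 kJ
ΔH = q_rxn / n = 26.40 kJ/mol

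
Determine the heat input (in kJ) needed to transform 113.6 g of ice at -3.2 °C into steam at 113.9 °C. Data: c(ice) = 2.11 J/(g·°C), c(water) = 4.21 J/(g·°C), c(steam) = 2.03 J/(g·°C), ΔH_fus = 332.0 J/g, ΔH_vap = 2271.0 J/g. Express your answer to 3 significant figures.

q = 347 kJ

q1 (heat ice -3.2→0.0 °C): 113.6 × 2.11 × 3.2 = 767 J
q2 (melt at 0 °C): 113.6 × 332.0 = 37715 J
q3 (heat water 0.0→100.0 °C): 113.6 × 4.21 × 100.0 = 47826 J
q4 (vaporize at 100 °C): 113.6 × 2271.0 = 257986 J
q5 (heat steam 100.0→113.9 °C): 113.6 × 2.03 × 13.9 = 3205 J
Total: 767 + 37715 + 47826 + 257986 + 3205 = 347499 J = 347 kJ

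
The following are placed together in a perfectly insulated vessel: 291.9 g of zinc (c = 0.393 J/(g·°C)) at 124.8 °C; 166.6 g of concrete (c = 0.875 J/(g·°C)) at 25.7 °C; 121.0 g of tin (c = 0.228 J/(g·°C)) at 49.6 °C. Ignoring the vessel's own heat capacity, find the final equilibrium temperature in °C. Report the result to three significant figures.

T_f = 67.5 °C

Σ mᵢcᵢ(T − Tᵢ) = 0  ⇒  T = Σ mᵢcᵢTᵢ / Σ mᵢcᵢ
Σ mᵢcᵢ = 291.9×0.393 + 166.6×0.875 + 121.0×0.228 = 288.0797
Σ mᵢcᵢTᵢ = 114.7167×124.8 + 145.775×25.7 + 27.588×49.6 = 19431
T = 19431 / 288.0797 = 67.45 °C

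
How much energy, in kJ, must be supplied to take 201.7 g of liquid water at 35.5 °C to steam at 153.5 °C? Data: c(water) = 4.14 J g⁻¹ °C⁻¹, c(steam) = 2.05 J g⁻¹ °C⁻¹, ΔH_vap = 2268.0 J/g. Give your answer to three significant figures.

q = 533 kJ

q1 (heat water 35.5→100.0 °C): 201.7 × 4.14 × 64.5 = 53860 J
q2 (vaporize at 100 °C): 201.7 × 2268.0 = 457456 J
q3 (heat steam 100.0→153.5 °C): 201.7 × 2.05 × 53.5 = 22121 J
Total: 53860 + 457456 + 22121 = 533437 J = 533 kJ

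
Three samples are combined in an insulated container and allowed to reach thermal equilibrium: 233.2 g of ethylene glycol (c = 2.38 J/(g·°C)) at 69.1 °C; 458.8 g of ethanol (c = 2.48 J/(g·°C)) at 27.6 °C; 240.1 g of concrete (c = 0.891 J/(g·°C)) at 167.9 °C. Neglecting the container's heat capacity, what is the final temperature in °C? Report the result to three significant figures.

T_f = 55.4 °C

Σ mᵢcᵢ(T − Tᵢ) = 0  ⇒  T = Σ mᵢcᵢTᵢ / Σ mᵢcᵢ
Σ mᵢcᵢ = 233.2×2.38 + 458.8×2.48 + 240.1×0.891 = 1906.7691
Σ mᵢcᵢTᵢ = 555.016×69.1 + 1137.824×27.6 + 213.9291×167.9 = 105670
T = 105670 / 1906.7691 = 55.42 °C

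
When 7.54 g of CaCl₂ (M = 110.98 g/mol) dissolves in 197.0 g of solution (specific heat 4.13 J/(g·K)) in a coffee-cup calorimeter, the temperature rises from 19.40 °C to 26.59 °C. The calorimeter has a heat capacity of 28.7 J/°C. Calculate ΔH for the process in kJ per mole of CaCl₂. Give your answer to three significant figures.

ΔH = -89.1 kJ/mol

|ΔT| = |26.59 − 19.40| = 7.19 °C
|q_surr| = (197.0 × 4.13 + 28.7) × 7.19 = 842.31 × 7.19 = 6056 J
n(CaCl₂) = 7.54 / 110.98 = 0.06794 mol
Temperature rose, so q_rxn = −|q_surr| = -6.056 kJ
ΔH = q_rxn / n = -89.14 kJ/mol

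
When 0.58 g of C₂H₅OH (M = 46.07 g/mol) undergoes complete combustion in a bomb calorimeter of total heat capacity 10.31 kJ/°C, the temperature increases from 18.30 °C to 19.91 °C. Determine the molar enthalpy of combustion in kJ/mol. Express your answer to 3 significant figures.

ΔT = 19.91 − 18.30 = 1.61 °C
q_cal = C_cal × ΔT = 10.31 × 1.61 = 16.5991 kJ
n = 0.58 / 46.07 = 0.01259 mol
q_rxn = −q_cal = -16.5991 kJ
ΔH = -16.5991 / 0.01259 = -1318 kJ/mol

ΔH = -1320 kJ/mol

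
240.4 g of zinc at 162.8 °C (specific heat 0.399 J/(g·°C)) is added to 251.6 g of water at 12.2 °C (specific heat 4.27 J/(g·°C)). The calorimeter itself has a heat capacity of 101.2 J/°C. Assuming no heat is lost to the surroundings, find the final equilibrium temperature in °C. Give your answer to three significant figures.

Heat lost by zinc = heat gained by water + calorimeter.
(240.4)(0.399)(162.8 − T) = [(251.6)(4.27) + 101.2](T − 12.2)
95.9196 (162.8 − T) = 1175.532 (T − 12.2)
15616 − 95.9196 T = 1175.532 T − 14341
29957 = 1271.4516 T
T = 23.56 °C

T_f = 23.6 °C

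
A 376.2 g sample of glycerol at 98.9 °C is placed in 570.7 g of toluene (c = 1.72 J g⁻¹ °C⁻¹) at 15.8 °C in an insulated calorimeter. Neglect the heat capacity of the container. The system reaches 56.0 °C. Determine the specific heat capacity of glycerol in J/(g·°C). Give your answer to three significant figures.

q_gained = (570.7 × 1.72) × (56.0 − 15.8) = 39460 J
q_lost = 376.2 × c × (98.9 − 56.0) = 16138.98 c
Set equal: c = 39460 / 16138.98 = 2.45 J/(g·°C)

c = 2.45 J/(g·°C)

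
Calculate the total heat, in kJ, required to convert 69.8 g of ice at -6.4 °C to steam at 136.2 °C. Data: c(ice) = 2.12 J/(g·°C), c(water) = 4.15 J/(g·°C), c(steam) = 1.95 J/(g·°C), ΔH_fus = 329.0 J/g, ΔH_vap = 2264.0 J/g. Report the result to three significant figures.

q1 (heat ice -6.4→0.0 °C): 69.8 × 2.12 × 6.4 = 947 J
q2 (melt at 0 °C): 69.8 × 329.0 = 22964 J
q3 (heat water 0.0→100.0 °C): 69.8 × 4.15 × 100.0 = 28967 J
q4 (vaporize at 100 °C): 69.8 × 2264.0 = 158027 J
q5 (heat steam 100.0→136.2 °C): 69.8 × 1.95 × 36.2 = 4927 J
Total: 947 + 22964 + 28967 + 158027 + 4927 = 215832 J = 216 kJ

q = 216 kJ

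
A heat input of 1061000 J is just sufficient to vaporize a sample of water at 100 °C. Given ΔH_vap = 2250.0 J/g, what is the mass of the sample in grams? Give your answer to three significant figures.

m = q / ΔH_vap = 1061000 J / 2250.0 J/g = 472 g

m = 472 g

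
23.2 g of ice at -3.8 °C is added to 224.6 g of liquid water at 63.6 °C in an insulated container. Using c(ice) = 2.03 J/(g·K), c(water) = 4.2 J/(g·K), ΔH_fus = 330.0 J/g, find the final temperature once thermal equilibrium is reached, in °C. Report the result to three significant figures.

T_f = 50.1 °C

Heat to bring ice to 0 °C and melt it: q₁ = 23.2×2.03×3.8 + 23.2×330.0 = 7835.0 J
Heat the water can supply cooling to 0 °C: 224.6×4.2×63.6 = 59995.2 J > q₁, so all ice melts.
Energy balance: 224.6×4.2×(63.6 − T) = 7835.0 + 23.2×4.2×(T − 0)
943.32(63.6 − T) = 7835.0 + 97.44 T
59995.2 − 7835.0 = 1040.76 T
T = 52160.2 / 1040.76 = 50.12 °C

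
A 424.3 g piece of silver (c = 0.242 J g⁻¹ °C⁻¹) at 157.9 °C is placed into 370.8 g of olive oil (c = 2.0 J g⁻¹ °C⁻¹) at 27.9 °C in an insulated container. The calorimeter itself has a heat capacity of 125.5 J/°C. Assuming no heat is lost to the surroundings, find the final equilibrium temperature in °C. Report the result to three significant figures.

Heat lost by silver = heat gained by olive oil + calorimeter.
(424.3)(0.242)(157.9 − T) = [(370.8)(2.0) + 125.5](T − 27.9)
102.6806 (157.9 − T) = 867.1 (T − 27.9)
16213 − 102.6806 T = 867.1 T − 24192
40405 = 969.7806 T
T = 41.66 °C

T_f = 41.7 °C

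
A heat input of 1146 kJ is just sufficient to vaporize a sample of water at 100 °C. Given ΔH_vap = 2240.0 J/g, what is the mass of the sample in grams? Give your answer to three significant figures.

m = 512 g

m = q / ΔH_vap = 1146000 J / 2240.0 J/g = 512 g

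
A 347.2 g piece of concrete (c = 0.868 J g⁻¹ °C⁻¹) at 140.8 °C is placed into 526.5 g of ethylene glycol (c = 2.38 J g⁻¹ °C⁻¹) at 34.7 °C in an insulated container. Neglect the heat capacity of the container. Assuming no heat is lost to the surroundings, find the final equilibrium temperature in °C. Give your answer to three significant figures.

Heat lost by concrete = heat gained by ethylene glycol.
(347.2)(0.868)(140.8 − T) = (526.5)(2.38)(T − 34.7)
301.3696 (140.8 − T) = 1253.07 (T − 34.7)
42433 − 301.3696 T = 1253.07 T − 43482
85915 = 1554.4396 T
T = 55.27 °C

T_f = 55.3 °C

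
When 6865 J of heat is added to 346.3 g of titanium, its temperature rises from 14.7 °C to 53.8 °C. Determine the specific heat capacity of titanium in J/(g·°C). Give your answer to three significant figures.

c = q / (m ΔT) = 6865 / (346.3 × 39.1)
c = 6865 / 13540.33 = 0.507 J/(g·°C)

c = 0.507 J/(g·°C)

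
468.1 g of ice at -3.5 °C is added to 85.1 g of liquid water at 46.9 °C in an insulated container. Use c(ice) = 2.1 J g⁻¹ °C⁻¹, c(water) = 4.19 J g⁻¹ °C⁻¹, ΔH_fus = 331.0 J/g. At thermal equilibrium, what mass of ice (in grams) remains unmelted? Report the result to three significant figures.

m_ice remaining = 428 g

Heat to warm all ice to 0 °C: 468.1×2.1×3.5 = 3440.5 J
Heat released by water cooling to 0 °C: 85.1×4.19×46.9 = 16723 J
16723 J < 3440.5 + 468.1×331.0 = 158381.6 J, so not all ice melts; final T = 0 °C.
Heat left for melting: 16723 − 3440.5 = 13282.5 J
Mass melted = 13282.5 / 331.0 = 40.13 g
Ice remaining = 468.1 − 40.13 = 427.97 g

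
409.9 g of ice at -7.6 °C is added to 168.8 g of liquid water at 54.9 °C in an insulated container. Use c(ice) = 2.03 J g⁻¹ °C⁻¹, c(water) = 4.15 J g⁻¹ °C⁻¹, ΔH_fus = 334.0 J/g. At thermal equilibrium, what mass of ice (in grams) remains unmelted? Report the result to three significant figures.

m_ice remaining = 314 g

Heat to warm all ice to 0 °C: 409.9×2.03×7.6 = 6323.9 J
Heat released by water cooling to 0 °C: 168.8×4.15×54.9 = 38459 J
38459 J < 6323.9 + 409.9×334.0 = 143230.5 J, so not all ice melts; final T = 0 °C.
Heat left for melting: 38459 − 6323.9 = 32135.1 J
Mass melted = 32135.1 / 334.0 = 96.21 g
Ice remaining = 409.9 − 96.21 = 313.69 g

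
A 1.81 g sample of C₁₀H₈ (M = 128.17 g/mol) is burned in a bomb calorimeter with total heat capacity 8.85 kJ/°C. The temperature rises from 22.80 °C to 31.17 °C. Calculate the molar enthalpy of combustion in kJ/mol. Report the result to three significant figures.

ΔT = 31.17 − 22.80 = 8.37 °C
q_cal = C_cal × ΔT = 8.85 × 8.37 = 74.0745 kJ
n = 1.81 / 128.17 = 0.01412 mol
q_rxn = −q_cal = -74.0745 kJ
ΔH = -74.0745 / 0.01412 = -5246 kJ/mol

ΔH = -5250 kJ/mol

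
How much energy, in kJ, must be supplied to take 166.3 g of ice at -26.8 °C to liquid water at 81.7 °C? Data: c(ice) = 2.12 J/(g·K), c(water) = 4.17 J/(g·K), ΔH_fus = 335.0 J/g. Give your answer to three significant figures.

q = 122 kJ

q1 (heat ice -26.8→0.0 °C): 166.3 × 2.12 × 26.8 = 9449 J
q2 (melt at 0 °C): 166.3 × 335.0 = 55711 J
q3 (heat water 0.0→81.7 °C): 166.3 × 4.17 × 81.7 = 56657 J
Total: 9449 + 55711 + 56657 = 121817 J = 122 kJ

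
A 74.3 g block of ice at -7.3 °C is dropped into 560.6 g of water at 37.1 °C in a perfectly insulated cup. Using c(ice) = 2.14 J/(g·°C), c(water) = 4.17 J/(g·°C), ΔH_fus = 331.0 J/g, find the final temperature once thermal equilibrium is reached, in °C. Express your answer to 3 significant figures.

Heat to bring ice to 0 °C and melt it: q₁ = 74.3×2.14×7.3 + 74.3×331.0 = 25754 J
Heat the water can supply cooling to 0 °C: 560.6×4.17×37.1 = 86728.7 J > q₁, so all ice melts.
Energy balance: 560.6×4.17×(37.1 − T) = 25754 + 74.3×4.17×(T − 0)
2337.702(37.1 − T) = 25754 + 309.831 T
86728.7 − 25754 = 2647.533 T
T = 60974.7 / 2647.533 = 23.03 °C

T_f = 23.0 °C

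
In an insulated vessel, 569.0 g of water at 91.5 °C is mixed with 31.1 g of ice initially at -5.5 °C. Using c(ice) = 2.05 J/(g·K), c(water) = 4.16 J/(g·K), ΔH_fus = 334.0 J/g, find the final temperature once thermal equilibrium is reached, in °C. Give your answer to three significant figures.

Heat to bring ice to 0 °C and melt it: q₁ = 31.1×2.05×5.5 + 31.1×334.0 = 10738 J
Heat the water can supply cooling to 0 °C: 569.0×4.16×91.5 = 216584 J > q₁, so all ice melts.
Energy balance: 569.0×4.16×(91.5 − T) = 10738 + 31.1×4.16×(T − 0)
2367.04(91.5 − T) = 10738 + 129.376 T
216584 − 10738 = 2496.416 T
T = 205846 / 2496.416 = 82.46 °C

T_f = 82.5 °C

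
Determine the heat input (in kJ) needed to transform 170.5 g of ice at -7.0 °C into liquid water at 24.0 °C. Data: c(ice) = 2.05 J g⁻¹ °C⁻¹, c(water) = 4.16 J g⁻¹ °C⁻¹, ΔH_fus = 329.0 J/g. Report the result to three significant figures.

q = 75.6 kJ

q1 (heat ice -7.0→0.0 °C): 170.5 × 2.05 × 7.0 = 2447 J
q2 (melt at 0 °C): 170.5 × 329.0 = 56095 J
q3 (heat water 0.0→24.0 °C): 170.5 × 4.16 × 24.0 = 17023 J
Total: 2447 + 56095 + 17023 = 75565 J = 75.6 kJ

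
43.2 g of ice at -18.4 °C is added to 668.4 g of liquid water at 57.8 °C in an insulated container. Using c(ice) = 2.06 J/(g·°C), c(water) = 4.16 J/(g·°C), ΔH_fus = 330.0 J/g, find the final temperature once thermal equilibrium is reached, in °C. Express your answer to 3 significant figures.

Heat to bring ice to 0 °C and melt it: q₁ = 43.2×2.06×18.4 + 43.2×330.0 = 15893 J
Heat the water can supply cooling to 0 °C: 668.4×4.16×57.8 = 160715 J > q₁, so all ice melts.
Energy balance: 668.4×4.16×(57.8 − T) = 15893 + 43.2×4.16×(T − 0)
2780.544(57.8 − T) = 15893 + 179.712 T
160715 − 15893 = 2960.256 T
T = 144822 / 2960.256 = 48.92 °C

T_f = 48.9 °C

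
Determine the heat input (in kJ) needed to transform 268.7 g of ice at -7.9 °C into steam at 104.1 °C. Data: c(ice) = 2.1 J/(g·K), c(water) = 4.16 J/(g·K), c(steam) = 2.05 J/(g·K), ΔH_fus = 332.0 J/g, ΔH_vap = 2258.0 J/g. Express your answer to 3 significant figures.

q1 (heat ice -7.9→0.0 °C): 268.7 × 2.1 × 7.9 = 4458 J
q2 (melt at 0 °C): 268.7 × 332.0 = 89208 J
q3 (heat water 0.0→100.0 °C): 268.7 × 4.16 × 100.0 = 111779 J
q4 (vaporize at 100 °C): 268.7 × 2258.0 = 606725 J
q5 (heat steam 100.0→104.1 °C): 268.7 × 2.05 × 4.1 = 2258 J
Total: 4458 + 89208 + 111779 + 606725 + 2258 = 814428 J = 814 kJ

q = 814 kJ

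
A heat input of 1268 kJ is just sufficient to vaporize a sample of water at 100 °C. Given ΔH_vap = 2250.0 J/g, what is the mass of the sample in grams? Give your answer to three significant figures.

m = 564 g

m = q / ΔH_vap = 1268000 J / 2250.0 J/g = 564 g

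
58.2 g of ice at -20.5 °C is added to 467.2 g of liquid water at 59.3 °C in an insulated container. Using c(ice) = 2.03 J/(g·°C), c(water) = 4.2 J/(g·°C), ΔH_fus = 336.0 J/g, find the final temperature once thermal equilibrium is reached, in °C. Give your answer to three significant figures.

T_f = 42.8 °C

Heat to bring ice to 0 °C and melt it: q₁ = 58.2×2.03×20.5 + 58.2×336.0 = 21977 J
Heat the water can supply cooling to 0 °C: 467.2×4.2×59.3 = 116361 J > q₁, so all ice melts.
Energy balance: 467.2×4.2×(59.3 − T) = 21977 + 58.2×4.2×(T − 0)
1962.24(59.3 − T) = 21977 + 244.44 T
116361 − 21977 = 2206.68 T
T = 94384 / 2206.68 = 42.77 °C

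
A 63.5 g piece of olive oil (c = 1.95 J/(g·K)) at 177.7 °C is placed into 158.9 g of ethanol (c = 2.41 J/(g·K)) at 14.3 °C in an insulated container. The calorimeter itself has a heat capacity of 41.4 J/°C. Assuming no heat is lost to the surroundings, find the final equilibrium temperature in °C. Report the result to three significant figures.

Heat lost by olive oil = heat gained by ethanol + calorimeter.
(63.5)(1.95)(177.7 − T) = [(158.9)(2.41) + 41.4](T − 14.3)
123.825 (177.7 − T) = 424.349 (T − 14.3)
22004 − 123.825 T = 424.349 T − 6068.2
28072.2 = 548.174 T
T = 51.21 °C

T_f = 51.2 °C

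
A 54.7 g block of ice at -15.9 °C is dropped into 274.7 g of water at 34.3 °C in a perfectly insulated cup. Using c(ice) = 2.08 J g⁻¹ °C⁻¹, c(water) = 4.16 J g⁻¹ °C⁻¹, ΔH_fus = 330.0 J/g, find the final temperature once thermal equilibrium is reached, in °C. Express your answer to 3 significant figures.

Heat to bring ice to 0 °C and melt it: q₁ = 54.7×2.08×15.9 + 54.7×330.0 = 19860 J
Heat the water can supply cooling to 0 °C: 274.7×4.16×34.3 = 39196.4 J > q₁, so all ice melts.
Energy balance: 274.7×4.16×(34.3 − T) = 19860 + 54.7×4.16×(T − 0)
1142.752(34.3 − T) = 19860 + 227.552 T
39196.4 − 19860 = 1370.304 T
T = 19336.4 / 1370.304 = 14.11 °C

T_f = 14.1 °C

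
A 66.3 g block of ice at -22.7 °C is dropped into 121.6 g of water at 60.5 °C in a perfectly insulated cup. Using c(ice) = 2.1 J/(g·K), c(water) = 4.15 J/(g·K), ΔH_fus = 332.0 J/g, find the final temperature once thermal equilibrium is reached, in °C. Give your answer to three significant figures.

T_f = 6.87 °C

Heat to bring ice to 0 °C and melt it: q₁ = 66.3×2.1×22.7 + 66.3×332.0 = 25172 J
Heat the water can supply cooling to 0 °C: 121.6×4.15×60.5 = 30530.7 J > q₁, so all ice melts.
Energy balance: 121.6×4.15×(60.5 − T) = 25172 + 66.3×4.15×(T − 0)
504.64(60.5 − T) = 25172 + 275.145 T
30530.7 − 25172 = 779.785 T
T = 5358.7 / 779.785 = 6.872 °C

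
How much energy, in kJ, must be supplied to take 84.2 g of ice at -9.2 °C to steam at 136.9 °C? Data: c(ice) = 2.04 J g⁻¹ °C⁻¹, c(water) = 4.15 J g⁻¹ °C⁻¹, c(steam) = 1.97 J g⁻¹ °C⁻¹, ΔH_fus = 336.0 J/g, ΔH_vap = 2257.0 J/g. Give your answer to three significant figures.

q = 261 kJ

q1 (heat ice -9.2→0.0 °C): 84.2 × 2.04 × 9.2 = 1580 J
q2 (melt at 0 °C): 84.2 × 336.0 = 28291 J
q3 (heat water 0.0→100.0 °C): 84.2 × 4.15 × 100.0 = 34943 J
q4 (vaporize at 100 °C): 84.2 × 2257.0 = 190039 J
q5 (heat steam 100.0→136.9 °C): 84.2 × 1.97 × 36.9 = 6121 J
Total: 1580 + 28291 + 34943 + 190039 + 6121 = 260974 J = 261 kJ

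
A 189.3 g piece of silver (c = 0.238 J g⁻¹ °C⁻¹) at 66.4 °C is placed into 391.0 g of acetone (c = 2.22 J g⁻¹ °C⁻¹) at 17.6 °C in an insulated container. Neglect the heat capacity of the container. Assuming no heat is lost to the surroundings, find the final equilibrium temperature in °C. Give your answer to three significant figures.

Heat lost by silver = heat gained by acetone.
(189.3)(0.238)(66.4 − T) = (391.0)(2.22)(T − 17.6)
45.0534 (66.4 − T) = 868.02 (T − 17.6)
2991.5 − 45.0534 T = 868.02 T − 15277
18268.5 = 913.0734 T
T = 20.01 °C

T_f = 20.0 °C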